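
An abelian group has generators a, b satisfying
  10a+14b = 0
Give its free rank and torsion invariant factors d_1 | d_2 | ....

Answer: M ≅ ℤ^1 ⊕ ℤ/2

Derivation:
rank_ℚ(R)=1; free=2−1=1
SNF(R) diag = [2] → torsion [2]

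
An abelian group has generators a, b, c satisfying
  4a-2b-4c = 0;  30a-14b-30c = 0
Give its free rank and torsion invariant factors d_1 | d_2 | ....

rank_ℚ(R)=2; free=3−2=1
SNF(R) diag = [2, 2] → torsion [2, 2]

Answer: M ≅ ℤ^1 ⊕ ℤ/2 ⊕ ℤ/2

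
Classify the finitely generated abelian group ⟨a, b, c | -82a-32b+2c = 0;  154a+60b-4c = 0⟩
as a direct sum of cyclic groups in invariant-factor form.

Answer: M ≅ ℤ^1 ⊕ ℤ/2 ⊕ ℤ/2

Derivation:
rank_ℚ(R)=2; free=3−2=1
SNF(R) diag = [2, 2] → torsion [2, 2]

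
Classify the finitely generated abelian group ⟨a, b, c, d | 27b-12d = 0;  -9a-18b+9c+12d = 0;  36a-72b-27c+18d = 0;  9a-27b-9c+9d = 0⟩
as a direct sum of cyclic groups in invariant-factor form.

rank_ℚ(R)=4; free=4−4=0
SNF(R) diag = [3, 9, 9, 9] → torsion [3, 9, 9, 9]

Answer: M ≅ ℤ/3 ⊕ ℤ/9 ⊕ ℤ/9 ⊕ ℤ/9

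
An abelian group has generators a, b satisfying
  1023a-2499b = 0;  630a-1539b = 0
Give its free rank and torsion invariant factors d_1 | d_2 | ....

rank_ℚ(R)=2; free=2−2=0
SNF(R) diag = [3, 9] → torsion [3, 9]

Answer: M ≅ ℤ/3 ⊕ ℤ/9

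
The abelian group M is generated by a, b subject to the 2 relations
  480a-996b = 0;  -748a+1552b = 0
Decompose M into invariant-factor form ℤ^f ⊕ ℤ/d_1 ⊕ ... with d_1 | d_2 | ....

Answer: M ≅ ℤ/4 ⊕ ℤ/12

Derivation:
rank_ℚ(R)=2; free=2−2=0
SNF(R) diag = [4, 12] → torsion [4, 12]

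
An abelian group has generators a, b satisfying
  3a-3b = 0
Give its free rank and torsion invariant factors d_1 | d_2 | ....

rank_ℚ(R)=1; free=2−1=1
SNF(R) diag = [3] → torsion [3]

Answer: M ≅ ℤ^1 ⊕ ℤ/3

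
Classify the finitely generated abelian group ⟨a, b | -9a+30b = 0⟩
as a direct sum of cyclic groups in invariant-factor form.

rank_ℚ(R)=1; free=2−1=1
SNF(R) diag = [3] → torsion [3]

Answer: M ≅ ℤ^1 ⊕ ℤ/3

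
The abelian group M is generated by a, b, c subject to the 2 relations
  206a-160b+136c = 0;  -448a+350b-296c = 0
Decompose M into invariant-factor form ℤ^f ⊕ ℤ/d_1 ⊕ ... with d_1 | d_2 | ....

Answer: M ≅ ℤ^1 ⊕ ℤ/2 ⊕ ℤ/6

Derivation:
rank_ℚ(R)=2; free=3−2=1
SNF(R) diag = [2, 6] → torsion [2, 6]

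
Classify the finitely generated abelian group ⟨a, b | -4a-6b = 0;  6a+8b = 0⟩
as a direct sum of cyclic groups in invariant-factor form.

Answer: M ≅ ℤ/2 ⊕ ℤ/2

Derivation:
rank_ℚ(R)=2; free=2−2=0
SNF(R) diag = [2, 2] → torsion [2, 2]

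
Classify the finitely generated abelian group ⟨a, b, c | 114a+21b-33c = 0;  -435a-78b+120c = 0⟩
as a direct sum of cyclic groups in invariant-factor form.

rank_ℚ(R)=2; free=3−2=1
SNF(R) diag = [3, 9] → torsion [3, 9]

Answer: M ≅ ℤ^1 ⊕ ℤ/3 ⊕ ℤ/9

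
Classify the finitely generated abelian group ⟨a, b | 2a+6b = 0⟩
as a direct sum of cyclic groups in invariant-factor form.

Answer: M ≅ ℤ^1 ⊕ ℤ/2

Derivation:
rank_ℚ(R)=1; free=2−1=1
SNF(R) diag = [2] → torsion [2]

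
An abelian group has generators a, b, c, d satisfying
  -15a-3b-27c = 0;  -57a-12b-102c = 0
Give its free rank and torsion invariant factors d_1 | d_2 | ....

rank_ℚ(R)=2; free=4−2=2
SNF(R) diag = [3, 3] → torsion [3, 3]

Answer: M ≅ ℤ^2 ⊕ ℤ/3 ⊕ ℤ/3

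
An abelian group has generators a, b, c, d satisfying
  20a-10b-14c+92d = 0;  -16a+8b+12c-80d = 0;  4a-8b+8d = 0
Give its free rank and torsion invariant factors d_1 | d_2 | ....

rank_ℚ(R)=3; free=4−3=1
SNF(R) diag = [2, 4, 12] → torsion [2, 4, 12]

Answer: M ≅ ℤ^1 ⊕ ℤ/2 ⊕ ℤ/4 ⊕ ℤ/12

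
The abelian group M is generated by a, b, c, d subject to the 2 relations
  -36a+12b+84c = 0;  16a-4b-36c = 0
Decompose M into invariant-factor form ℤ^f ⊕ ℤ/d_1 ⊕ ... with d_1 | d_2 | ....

rank_ℚ(R)=2; free=4−2=2
SNF(R) diag = [4, 12] → torsion [4, 12]

Answer: M ≅ ℤ^2 ⊕ ℤ/4 ⊕ ℤ/12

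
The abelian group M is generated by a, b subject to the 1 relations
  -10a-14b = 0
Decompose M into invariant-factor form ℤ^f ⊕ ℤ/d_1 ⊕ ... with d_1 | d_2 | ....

rank_ℚ(R)=1; free=2−1=1
SNF(R) diag = [2] → torsion [2]

Answer: M ≅ ℤ^1 ⊕ ℤ/2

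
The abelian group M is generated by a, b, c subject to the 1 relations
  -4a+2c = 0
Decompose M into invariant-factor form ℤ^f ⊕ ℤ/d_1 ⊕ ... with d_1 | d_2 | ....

Answer: M ≅ ℤ^2 ⊕ ℤ/2

Derivation:
rank_ℚ(R)=1; free=3−1=2
SNF(R) diag = [2] → torsion [2]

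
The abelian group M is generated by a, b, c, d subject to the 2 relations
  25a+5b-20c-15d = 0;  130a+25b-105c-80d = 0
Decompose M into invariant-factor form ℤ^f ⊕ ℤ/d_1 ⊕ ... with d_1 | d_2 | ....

rank_ℚ(R)=2; free=4−2=2
SNF(R) diag = [5, 5] → torsion [5, 5]

Answer: M ≅ ℤ^2 ⊕ ℤ/5 ⊕ ℤ/5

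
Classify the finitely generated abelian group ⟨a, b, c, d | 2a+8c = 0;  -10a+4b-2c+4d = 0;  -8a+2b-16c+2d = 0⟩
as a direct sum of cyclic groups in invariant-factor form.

rank_ℚ(R)=3; free=4−3=1
SNF(R) diag = [2, 2, 6] → torsion [2, 2, 6]

Answer: M ≅ ℤ^1 ⊕ ℤ/2 ⊕ ℤ/2 ⊕ ℤ/6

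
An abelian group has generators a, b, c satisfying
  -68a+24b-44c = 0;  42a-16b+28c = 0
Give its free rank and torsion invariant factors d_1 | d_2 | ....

Answer: M ≅ ℤ^1 ⊕ ℤ/2 ⊕ ℤ/4

Derivation:
rank_ℚ(R)=2; free=3−2=1
SNF(R) diag = [2, 4] → torsion [2, 4]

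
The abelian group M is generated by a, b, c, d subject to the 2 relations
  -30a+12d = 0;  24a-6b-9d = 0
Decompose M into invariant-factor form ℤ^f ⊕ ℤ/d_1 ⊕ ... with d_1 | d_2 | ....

rank_ℚ(R)=2; free=4−2=2
SNF(R) diag = [3, 6] → torsion [3, 6]

Answer: M ≅ ℤ^2 ⊕ ℤ/3 ⊕ ℤ/6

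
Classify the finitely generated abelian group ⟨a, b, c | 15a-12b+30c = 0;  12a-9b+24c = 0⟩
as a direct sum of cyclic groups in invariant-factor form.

rank_ℚ(R)=2; free=3−2=1
SNF(R) diag = [3, 3] → torsion [3, 3]

Answer: M ≅ ℤ^1 ⊕ ℤ/3 ⊕ ℤ/3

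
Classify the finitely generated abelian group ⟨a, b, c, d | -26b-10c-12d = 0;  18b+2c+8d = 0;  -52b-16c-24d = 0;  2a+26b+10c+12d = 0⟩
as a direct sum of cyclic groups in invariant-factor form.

Answer: M ≅ ℤ/2 ⊕ ℤ/2 ⊕ ℤ/4 ⊕ ℤ/4

Derivation:
rank_ℚ(R)=4; free=4−4=0
SNF(R) diag = [2, 2, 4, 4] → torsion [2, 2, 4, 4]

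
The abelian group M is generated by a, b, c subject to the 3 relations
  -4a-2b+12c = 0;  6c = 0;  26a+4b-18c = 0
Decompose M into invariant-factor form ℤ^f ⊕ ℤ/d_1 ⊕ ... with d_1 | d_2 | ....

Answer: M ≅ ℤ/2 ⊕ ℤ/6 ⊕ ℤ/18

Derivation:
rank_ℚ(R)=3; free=3−3=0
SNF(R) diag = [2, 6, 18] → torsion [2, 6, 18]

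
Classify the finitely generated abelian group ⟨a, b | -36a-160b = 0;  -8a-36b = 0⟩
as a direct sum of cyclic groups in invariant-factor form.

rank_ℚ(R)=2; free=2−2=0
SNF(R) diag = [4, 4] → torsion [4, 4]

Answer: M ≅ ℤ/4 ⊕ ℤ/4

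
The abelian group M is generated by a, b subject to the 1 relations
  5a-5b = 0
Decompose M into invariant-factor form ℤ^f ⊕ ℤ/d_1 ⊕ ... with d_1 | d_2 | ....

Answer: M ≅ ℤ^1 ⊕ ℤ/5

Derivation:
rank_ℚ(R)=1; free=2−1=1
SNF(R) diag = [5] → torsion [5]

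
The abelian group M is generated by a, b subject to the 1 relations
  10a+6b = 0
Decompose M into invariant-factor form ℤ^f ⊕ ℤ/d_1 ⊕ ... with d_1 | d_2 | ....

Answer: M ≅ ℤ^1 ⊕ ℤ/2

Derivation:
rank_ℚ(R)=1; free=2−1=1
SNF(R) diag = [2] → torsion [2]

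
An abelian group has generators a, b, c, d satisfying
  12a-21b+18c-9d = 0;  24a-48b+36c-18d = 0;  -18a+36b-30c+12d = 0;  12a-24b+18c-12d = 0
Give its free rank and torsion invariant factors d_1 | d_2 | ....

rank_ℚ(R)=4; free=4−4=0
SNF(R) diag = [3, 6, 6, 6] → torsion [3, 6, 6, 6]

Answer: M ≅ ℤ/3 ⊕ ℤ/6 ⊕ ℤ/6 ⊕ ℤ/6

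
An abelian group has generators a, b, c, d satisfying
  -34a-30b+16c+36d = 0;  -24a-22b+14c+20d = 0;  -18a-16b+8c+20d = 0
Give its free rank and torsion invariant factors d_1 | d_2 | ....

Answer: M ≅ ℤ^1 ⊕ ℤ/2 ⊕ ℤ/2 ⊕ ℤ/6

Derivation:
rank_ℚ(R)=3; free=4−3=1
SNF(R) diag = [2, 2, 6] → torsion [2, 2, 6]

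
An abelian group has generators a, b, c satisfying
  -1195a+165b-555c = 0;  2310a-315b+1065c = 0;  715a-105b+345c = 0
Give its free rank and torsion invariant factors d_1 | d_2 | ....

rank_ℚ(R)=3; free=3−3=0
SNF(R) diag = [5, 15, 30] → torsion [5, 15, 30]

Answer: M ≅ ℤ/5 ⊕ ℤ/15 ⊕ ℤ/30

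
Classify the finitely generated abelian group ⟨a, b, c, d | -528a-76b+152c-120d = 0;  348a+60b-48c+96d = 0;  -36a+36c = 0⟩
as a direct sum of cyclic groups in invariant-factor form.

rank_ℚ(R)=3; free=4−3=1
SNF(R) diag = [4, 12, 36] → torsion [4, 12, 36]

Answer: M ≅ ℤ^1 ⊕ ℤ/4 ⊕ ℤ/12 ⊕ ℤ/36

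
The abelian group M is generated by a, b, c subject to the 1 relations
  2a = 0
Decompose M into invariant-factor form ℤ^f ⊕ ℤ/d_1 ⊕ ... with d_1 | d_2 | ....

Answer: M ≅ ℤ^2 ⊕ ℤ/2

Derivation:
rank_ℚ(R)=1; free=3−1=2
SNF(R) diag = [2] → torsion [2]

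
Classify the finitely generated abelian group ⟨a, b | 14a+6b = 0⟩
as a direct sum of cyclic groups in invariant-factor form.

rank_ℚ(R)=1; free=2−1=1
SNF(R) diag = [2] → torsion [2]

Answer: M ≅ ℤ^1 ⊕ ℤ/2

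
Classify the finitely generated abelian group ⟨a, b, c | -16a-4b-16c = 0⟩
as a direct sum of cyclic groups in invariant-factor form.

Answer: M ≅ ℤ^2 ⊕ ℤ/4

Derivation:
rank_ℚ(R)=1; free=3−1=2
SNF(R) diag = [4] → torsion [4]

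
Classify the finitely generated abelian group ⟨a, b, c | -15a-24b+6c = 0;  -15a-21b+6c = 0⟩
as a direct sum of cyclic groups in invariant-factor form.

Answer: M ≅ ℤ^1 ⊕ ℤ/3 ⊕ ℤ/3

Derivation:
rank_ℚ(R)=2; free=3−2=1
SNF(R) diag = [3, 3] → torsion [3, 3]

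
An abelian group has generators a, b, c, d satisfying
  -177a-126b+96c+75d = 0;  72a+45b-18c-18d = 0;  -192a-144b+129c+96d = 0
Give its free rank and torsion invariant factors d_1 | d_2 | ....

rank_ℚ(R)=3; free=4−3=1
SNF(R) diag = [3, 9, 9] → torsion [3, 9, 9]

Answer: M ≅ ℤ^1 ⊕ ℤ/3 ⊕ ℤ/9 ⊕ ℤ/9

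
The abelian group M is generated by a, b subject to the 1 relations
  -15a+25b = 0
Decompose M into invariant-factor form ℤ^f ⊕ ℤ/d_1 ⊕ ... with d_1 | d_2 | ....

rank_ℚ(R)=1; free=2−1=1
SNF(R) diag = [5] → torsion [5]

Answer: M ≅ ℤ^1 ⊕ ℤ/5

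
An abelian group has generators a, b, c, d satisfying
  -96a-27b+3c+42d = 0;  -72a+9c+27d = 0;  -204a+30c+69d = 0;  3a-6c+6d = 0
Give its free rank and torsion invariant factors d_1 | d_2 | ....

rank_ℚ(R)=4; free=4−4=0
SNF(R) diag = [3, 9, 27, 27] → torsion [3, 9, 27, 27]

Answer: M ≅ ℤ/3 ⊕ ℤ/9 ⊕ ℤ/27 ⊕ ℤ/27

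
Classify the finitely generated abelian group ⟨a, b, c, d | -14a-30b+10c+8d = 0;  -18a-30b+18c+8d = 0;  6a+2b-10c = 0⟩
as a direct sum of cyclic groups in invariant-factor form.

rank_ℚ(R)=3; free=4−3=1
SNF(R) diag = [2, 4, 4] → torsion [2, 4, 4]

Answer: M ≅ ℤ^1 ⊕ ℤ/2 ⊕ ℤ/4 ⊕ ℤ/4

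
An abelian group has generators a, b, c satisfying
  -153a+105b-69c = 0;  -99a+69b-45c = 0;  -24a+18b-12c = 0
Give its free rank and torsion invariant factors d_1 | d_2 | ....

Answer: M ≅ ℤ/3 ⊕ ℤ/6 ⊕ ℤ/6

Derivation:
rank_ℚ(R)=3; free=3−3=0
SNF(R) diag = [3, 6, 6] → torsion [3, 6, 6]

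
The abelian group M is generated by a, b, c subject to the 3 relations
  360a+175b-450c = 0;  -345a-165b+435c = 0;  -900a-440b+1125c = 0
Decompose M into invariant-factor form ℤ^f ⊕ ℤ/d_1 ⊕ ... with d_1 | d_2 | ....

Answer: M ≅ ℤ/5 ⊕ ℤ/15 ⊕ ℤ/45

Derivation:
rank_ℚ(R)=3; free=3−3=0
SNF(R) diag = [5, 15, 45] → torsion [5, 15, 45]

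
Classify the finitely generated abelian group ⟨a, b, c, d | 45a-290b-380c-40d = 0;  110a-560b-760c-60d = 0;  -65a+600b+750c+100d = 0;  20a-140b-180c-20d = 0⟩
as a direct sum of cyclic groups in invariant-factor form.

rank_ℚ(R)=4; free=4−4=0
SNF(R) diag = [5, 10, 20, 20] → torsion [5, 10, 20, 20]

Answer: M ≅ ℤ/5 ⊕ ℤ/10 ⊕ ℤ/20 ⊕ ℤ/20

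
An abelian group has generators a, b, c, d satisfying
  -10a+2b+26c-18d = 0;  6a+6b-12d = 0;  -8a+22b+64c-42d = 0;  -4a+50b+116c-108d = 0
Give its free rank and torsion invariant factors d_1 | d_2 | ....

rank_ℚ(R)=4; free=4−4=0
SNF(R) diag = [2, 6, 6, 18] → torsion [2, 6, 6, 18]

Answer: M ≅ ℤ/2 ⊕ ℤ/6 ⊕ ℤ/6 ⊕ ℤ/18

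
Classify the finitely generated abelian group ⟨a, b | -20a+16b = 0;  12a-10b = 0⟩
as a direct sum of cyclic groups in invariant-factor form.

rank_ℚ(R)=2; free=2−2=0
SNF(R) diag = [2, 4] → torsion [2, 4]

Answer: M ≅ ℤ/2 ⊕ ℤ/4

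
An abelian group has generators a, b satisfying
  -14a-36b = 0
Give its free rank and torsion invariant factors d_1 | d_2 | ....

rank_ℚ(R)=1; free=2−1=1
SNF(R) diag = [2] → torsion [2]

Answer: M ≅ ℤ^1 ⊕ ℤ/2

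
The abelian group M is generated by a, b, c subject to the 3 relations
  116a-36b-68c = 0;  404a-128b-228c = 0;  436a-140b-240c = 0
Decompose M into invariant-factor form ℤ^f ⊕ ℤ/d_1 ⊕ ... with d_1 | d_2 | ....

Answer: M ≅ ℤ/4 ⊕ ℤ/4 ⊕ ℤ/4

Derivation:
rank_ℚ(R)=3; free=3−3=0
SNF(R) diag = [4, 4, 4] → torsion [4, 4, 4]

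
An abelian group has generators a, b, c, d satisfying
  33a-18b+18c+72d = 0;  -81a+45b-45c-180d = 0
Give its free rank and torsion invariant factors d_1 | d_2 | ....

rank_ℚ(R)=2; free=4−2=2
SNF(R) diag = [3, 9] → torsion [3, 9]

Answer: M ≅ ℤ^2 ⊕ ℤ/3 ⊕ ℤ/9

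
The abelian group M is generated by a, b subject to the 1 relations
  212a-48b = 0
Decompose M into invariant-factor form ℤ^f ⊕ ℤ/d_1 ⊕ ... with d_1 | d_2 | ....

rank_ℚ(R)=1; free=2−1=1
SNF(R) diag = [4] → torsion [4]

Answer: M ≅ ℤ^1 ⊕ ℤ/4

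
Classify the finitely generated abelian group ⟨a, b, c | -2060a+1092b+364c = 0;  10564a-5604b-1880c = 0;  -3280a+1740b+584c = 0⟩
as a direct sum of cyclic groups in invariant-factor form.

rank_ℚ(R)=3; free=3−3=0
SNF(R) diag = [4, 12, 36] → torsion [4, 12, 36]

Answer: M ≅ ℤ/4 ⊕ ℤ/12 ⊕ ℤ/36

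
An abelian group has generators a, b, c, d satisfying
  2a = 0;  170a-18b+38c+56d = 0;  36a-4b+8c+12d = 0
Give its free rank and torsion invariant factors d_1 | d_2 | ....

rank_ℚ(R)=3; free=4−3=1
SNF(R) diag = [2, 2, 4] → torsion [2, 2, 4]

Answer: M ≅ ℤ^1 ⊕ ℤ/2 ⊕ ℤ/2 ⊕ ℤ/4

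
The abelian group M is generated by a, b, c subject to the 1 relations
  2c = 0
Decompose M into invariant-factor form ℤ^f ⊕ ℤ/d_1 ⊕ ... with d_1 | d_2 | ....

Answer: M ≅ ℤ^2 ⊕ ℤ/2

Derivation:
rank_ℚ(R)=1; free=3−1=2
SNF(R) diag = [2] → torsion [2]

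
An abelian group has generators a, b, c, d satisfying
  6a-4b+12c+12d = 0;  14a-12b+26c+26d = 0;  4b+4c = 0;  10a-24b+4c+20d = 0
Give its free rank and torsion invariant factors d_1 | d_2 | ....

Answer: M ≅ ℤ/2 ⊕ ℤ/2 ⊕ ℤ/4 ⊕ ℤ/4

Derivation:
rank_ℚ(R)=4; free=4−4=0
SNF(R) diag = [2, 2, 4, 4] → torsion [2, 2, 4, 4]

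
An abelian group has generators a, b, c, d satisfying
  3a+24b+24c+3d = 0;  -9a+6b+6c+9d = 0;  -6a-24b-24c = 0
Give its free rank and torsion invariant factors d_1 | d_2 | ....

Answer: M ≅ ℤ^1 ⊕ ℤ/3 ⊕ ℤ/6 ⊕ ℤ/6

Derivation:
rank_ℚ(R)=3; free=4−3=1
SNF(R) diag = [3, 6, 6] → torsion [3, 6, 6]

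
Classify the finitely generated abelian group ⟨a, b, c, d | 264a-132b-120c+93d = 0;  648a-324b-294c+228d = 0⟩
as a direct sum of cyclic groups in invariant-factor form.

Answer: M ≅ ℤ^2 ⊕ ℤ/3 ⊕ ℤ/6

Derivation:
rank_ℚ(R)=2; free=4−2=2
SNF(R) diag = [3, 6] → torsion [3, 6]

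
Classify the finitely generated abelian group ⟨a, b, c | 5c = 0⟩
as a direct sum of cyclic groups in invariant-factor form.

rank_ℚ(R)=1; free=3−1=2
SNF(R) diag = [5] → torsion [5]

Answer: M ≅ ℤ^2 ⊕ ℤ/5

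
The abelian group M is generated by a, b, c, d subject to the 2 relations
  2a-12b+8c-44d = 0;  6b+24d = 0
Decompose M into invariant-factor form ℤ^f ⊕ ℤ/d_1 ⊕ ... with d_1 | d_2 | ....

Answer: M ≅ ℤ^2 ⊕ ℤ/2 ⊕ ℤ/6

Derivation:
rank_ℚ(R)=2; free=4−2=2
SNF(R) diag = [2, 6] → torsion [2, 6]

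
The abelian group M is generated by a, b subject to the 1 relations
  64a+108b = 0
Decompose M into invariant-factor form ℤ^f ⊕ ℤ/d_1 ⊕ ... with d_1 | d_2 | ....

rank_ℚ(R)=1; free=2−1=1
SNF(R) diag = [4] → torsion [4]

Answer: M ≅ ℤ^1 ⊕ ℤ/4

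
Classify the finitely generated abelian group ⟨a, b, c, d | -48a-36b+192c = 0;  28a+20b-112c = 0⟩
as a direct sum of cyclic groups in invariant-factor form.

rank_ℚ(R)=2; free=4−2=2
SNF(R) diag = [4, 12] → torsion [4, 12]

Answer: M ≅ ℤ^2 ⊕ ℤ/4 ⊕ ℤ/12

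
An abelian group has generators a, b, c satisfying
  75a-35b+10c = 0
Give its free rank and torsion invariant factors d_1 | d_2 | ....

rank_ℚ(R)=1; free=3−1=2
SNF(R) diag = [5] → torsion [5]

Answer: M ≅ ℤ^2 ⊕ ℤ/5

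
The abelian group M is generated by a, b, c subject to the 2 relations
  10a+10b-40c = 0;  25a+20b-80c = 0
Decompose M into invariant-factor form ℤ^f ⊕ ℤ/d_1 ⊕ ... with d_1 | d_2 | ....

Answer: M ≅ ℤ^1 ⊕ ℤ/5 ⊕ ℤ/10

Derivation:
rank_ℚ(R)=2; free=3−2=1
SNF(R) diag = [5, 10] → torsion [5, 10]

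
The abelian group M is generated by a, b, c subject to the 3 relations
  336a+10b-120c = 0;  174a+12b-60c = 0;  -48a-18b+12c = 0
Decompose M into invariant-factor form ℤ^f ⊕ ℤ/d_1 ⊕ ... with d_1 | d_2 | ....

rank_ℚ(R)=3; free=3−3=0
SNF(R) diag = [2, 6, 12] → torsion [2, 6, 12]

Answer: M ≅ ℤ/2 ⊕ ℤ/6 ⊕ ℤ/12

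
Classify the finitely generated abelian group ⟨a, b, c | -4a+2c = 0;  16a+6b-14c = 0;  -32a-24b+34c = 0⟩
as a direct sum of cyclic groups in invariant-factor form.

rank_ℚ(R)=3; free=3−3=0
SNF(R) diag = [2, 6, 12] → torsion [2, 6, 12]

Answer: M ≅ ℤ/2 ⊕ ℤ/6 ⊕ ℤ/12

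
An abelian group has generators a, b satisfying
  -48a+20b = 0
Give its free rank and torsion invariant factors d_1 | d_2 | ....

rank_ℚ(R)=1; free=2−1=1
SNF(R) diag = [4] → torsion [4]

Answer: M ≅ ℤ^1 ⊕ ℤ/4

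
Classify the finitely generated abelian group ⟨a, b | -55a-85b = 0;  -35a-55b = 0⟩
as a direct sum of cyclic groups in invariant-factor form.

rank_ℚ(R)=2; free=2−2=0
SNF(R) diag = [5, 10] → torsion [5, 10]

Answer: M ≅ ℤ/5 ⊕ ℤ/10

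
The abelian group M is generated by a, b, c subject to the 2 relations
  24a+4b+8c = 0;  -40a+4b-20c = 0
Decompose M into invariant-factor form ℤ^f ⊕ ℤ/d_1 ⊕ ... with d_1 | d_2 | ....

rank_ℚ(R)=2; free=3−2=1
SNF(R) diag = [4, 4] → torsion [4, 4]

Answer: M ≅ ℤ^1 ⊕ ℤ/4 ⊕ ℤ/4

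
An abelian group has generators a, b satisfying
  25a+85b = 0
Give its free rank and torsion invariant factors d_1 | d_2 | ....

Answer: M ≅ ℤ^1 ⊕ ℤ/5

Derivation:
rank_ℚ(R)=1; free=2−1=1
SNF(R) diag = [5] → torsion [5]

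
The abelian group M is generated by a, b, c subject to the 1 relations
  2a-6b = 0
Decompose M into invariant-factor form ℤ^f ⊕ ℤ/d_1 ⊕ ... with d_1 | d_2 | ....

rank_ℚ(R)=1; free=3−1=2
SNF(R) diag = [2] → torsion [2]

Answer: M ≅ ℤ^2 ⊕ ℤ/2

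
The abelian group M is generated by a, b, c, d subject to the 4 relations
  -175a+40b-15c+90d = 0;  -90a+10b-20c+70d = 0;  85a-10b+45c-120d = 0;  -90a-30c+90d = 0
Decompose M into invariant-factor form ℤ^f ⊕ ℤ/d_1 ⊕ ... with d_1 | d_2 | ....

rank_ℚ(R)=4; free=4−4=0
SNF(R) diag = [5, 10, 30, 30] → torsion [5, 10, 30, 30]

Answer: M ≅ ℤ/5 ⊕ ℤ/10 ⊕ ℤ/30 ⊕ ℤ/30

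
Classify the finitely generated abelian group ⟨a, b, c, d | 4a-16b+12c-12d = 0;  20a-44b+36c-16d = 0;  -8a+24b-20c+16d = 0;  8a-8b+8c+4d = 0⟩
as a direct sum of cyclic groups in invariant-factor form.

Answer: M ≅ ℤ/4 ⊕ ℤ/4 ⊕ ℤ/4 ⊕ ℤ/4

Derivation:
rank_ℚ(R)=4; free=4−4=0
SNF(R) diag = [4, 4, 4, 4] → torsion [4, 4, 4, 4]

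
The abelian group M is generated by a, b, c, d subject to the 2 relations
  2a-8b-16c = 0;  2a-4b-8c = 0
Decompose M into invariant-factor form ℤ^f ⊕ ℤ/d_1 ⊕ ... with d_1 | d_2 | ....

Answer: M ≅ ℤ^2 ⊕ ℤ/2 ⊕ ℤ/4

Derivation:
rank_ℚ(R)=2; free=4−2=2
SNF(R) diag = [2, 4] → torsion [2, 4]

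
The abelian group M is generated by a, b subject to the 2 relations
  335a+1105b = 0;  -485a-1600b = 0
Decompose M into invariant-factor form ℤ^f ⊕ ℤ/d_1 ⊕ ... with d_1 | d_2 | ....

Answer: M ≅ ℤ/5 ⊕ ℤ/15

Derivation:
rank_ℚ(R)=2; free=2−2=0
SNF(R) diag = [5, 15] → torsion [5, 15]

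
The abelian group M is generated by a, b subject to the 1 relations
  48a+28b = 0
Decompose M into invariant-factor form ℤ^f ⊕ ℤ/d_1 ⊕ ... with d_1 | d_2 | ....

Answer: M ≅ ℤ^1 ⊕ ℤ/4

Derivation:
rank_ℚ(R)=1; free=2−1=1
SNF(R) diag = [4] → torsion [4]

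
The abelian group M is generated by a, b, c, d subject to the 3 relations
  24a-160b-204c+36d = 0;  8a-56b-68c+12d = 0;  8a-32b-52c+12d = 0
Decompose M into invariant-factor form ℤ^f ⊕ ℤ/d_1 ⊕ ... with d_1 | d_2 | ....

Answer: M ≅ ℤ^1 ⊕ ℤ/4 ⊕ ℤ/8 ⊕ ℤ/16

Derivation:
rank_ℚ(R)=3; free=4−3=1
SNF(R) diag = [4, 8, 16] → torsion [4, 8, 16]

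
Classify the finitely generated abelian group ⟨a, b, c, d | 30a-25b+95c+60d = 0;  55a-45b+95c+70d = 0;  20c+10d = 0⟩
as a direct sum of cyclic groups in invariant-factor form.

rank_ℚ(R)=3; free=4−3=1
SNF(R) diag = [5, 5, 10] → torsion [5, 5, 10]

Answer: M ≅ ℤ^1 ⊕ ℤ/5 ⊕ ℤ/5 ⊕ ℤ/10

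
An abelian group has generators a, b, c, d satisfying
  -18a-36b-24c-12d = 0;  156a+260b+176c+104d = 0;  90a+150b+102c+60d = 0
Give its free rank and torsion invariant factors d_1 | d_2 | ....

rank_ℚ(R)=3; free=4−3=1
SNF(R) diag = [2, 6, 12] → torsion [2, 6, 12]

Answer: M ≅ ℤ^1 ⊕ ℤ/2 ⊕ ℤ/6 ⊕ ℤ/12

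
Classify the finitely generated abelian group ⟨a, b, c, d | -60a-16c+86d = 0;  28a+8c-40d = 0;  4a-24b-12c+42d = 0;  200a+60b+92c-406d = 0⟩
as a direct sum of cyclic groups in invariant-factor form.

Answer: M ≅ ℤ/2 ⊕ ℤ/4 ⊕ ℤ/12 ⊕ ℤ/12

Derivation:
rank_ℚ(R)=4; free=4−4=0
SNF(R) diag = [2, 4, 12, 12] → torsion [2, 4, 12, 12]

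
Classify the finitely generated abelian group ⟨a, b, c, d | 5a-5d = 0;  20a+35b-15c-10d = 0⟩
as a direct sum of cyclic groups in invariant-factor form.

rank_ℚ(R)=2; free=4−2=2
SNF(R) diag = [5, 5] → torsion [5, 5]

Answer: M ≅ ℤ^2 ⊕ ℤ/5 ⊕ ℤ/5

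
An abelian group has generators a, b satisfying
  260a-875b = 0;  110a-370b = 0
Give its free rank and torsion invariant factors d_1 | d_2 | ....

Answer: M ≅ ℤ/5 ⊕ ℤ/10

Derivation:
rank_ℚ(R)=2; free=2−2=0
SNF(R) diag = [5, 10] → torsion [5, 10]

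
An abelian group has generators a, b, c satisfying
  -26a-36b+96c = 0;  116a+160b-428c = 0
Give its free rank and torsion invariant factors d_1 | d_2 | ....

Answer: M ≅ ℤ^1 ⊕ ℤ/2 ⊕ ℤ/4

Derivation:
rank_ℚ(R)=2; free=3−2=1
SNF(R) diag = [2, 4] → torsion [2, 4]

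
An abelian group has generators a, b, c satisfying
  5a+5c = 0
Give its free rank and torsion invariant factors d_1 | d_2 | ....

Answer: M ≅ ℤ^2 ⊕ ℤ/5

Derivation:
rank_ℚ(R)=1; free=3−1=2
SNF(R) diag = [5] → torsion [5]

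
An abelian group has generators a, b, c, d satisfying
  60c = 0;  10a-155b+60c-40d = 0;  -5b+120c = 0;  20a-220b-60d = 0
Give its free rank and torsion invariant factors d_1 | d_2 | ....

rank_ℚ(R)=4; free=4−4=0
SNF(R) diag = [5, 10, 20, 60] → torsion [5, 10, 20, 60]

Answer: M ≅ ℤ/5 ⊕ ℤ/10 ⊕ ℤ/20 ⊕ ℤ/60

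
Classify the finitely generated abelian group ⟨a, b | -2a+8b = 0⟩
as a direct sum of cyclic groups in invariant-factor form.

Answer: M ≅ ℤ^1 ⊕ ℤ/2

Derivation:
rank_ℚ(R)=1; free=2−1=1
SNF(R) diag = [2] → torsion [2]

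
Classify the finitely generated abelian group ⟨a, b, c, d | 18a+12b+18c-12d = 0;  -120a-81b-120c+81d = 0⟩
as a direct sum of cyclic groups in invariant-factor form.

rank_ℚ(R)=2; free=4−2=2
SNF(R) diag = [3, 6] → torsion [3, 6]

Answer: M ≅ ℤ^2 ⊕ ℤ/3 ⊕ ℤ/6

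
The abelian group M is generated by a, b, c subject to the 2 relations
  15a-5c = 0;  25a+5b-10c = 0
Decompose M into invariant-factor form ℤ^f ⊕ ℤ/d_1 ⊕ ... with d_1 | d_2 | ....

rank_ℚ(R)=2; free=3−2=1
SNF(R) diag = [5, 5] → torsion [5, 5]

Answer: M ≅ ℤ^1 ⊕ ℤ/5 ⊕ ℤ/5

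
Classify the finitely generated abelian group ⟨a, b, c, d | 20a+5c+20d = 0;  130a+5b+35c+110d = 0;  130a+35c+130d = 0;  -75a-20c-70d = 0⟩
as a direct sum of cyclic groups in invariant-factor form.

Answer: M ≅ ℤ/5 ⊕ ℤ/5 ⊕ ℤ/5 ⊕ ℤ/10

Derivation:
rank_ℚ(R)=4; free=4−4=0
SNF(R) diag = [5, 5, 5, 10] → torsion [5, 5, 5, 10]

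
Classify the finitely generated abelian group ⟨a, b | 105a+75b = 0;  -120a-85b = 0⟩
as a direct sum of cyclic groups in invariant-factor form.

rank_ℚ(R)=2; free=2−2=0
SNF(R) diag = [5, 15] → torsion [5, 15]

Answer: M ≅ ℤ/5 ⊕ ℤ/15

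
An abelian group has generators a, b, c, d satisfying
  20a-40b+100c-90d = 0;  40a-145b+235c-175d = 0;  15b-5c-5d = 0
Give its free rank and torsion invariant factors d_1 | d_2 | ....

rank_ℚ(R)=3; free=4−3=1
SNF(R) diag = [5, 10, 20] → torsion [5, 10, 20]

Answer: M ≅ ℤ^1 ⊕ ℤ/5 ⊕ ℤ/10 ⊕ ℤ/20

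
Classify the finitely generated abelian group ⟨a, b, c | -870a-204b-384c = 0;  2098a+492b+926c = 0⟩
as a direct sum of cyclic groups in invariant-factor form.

rank_ℚ(R)=2; free=3−2=1
SNF(R) diag = [2, 6] → torsion [2, 6]

Answer: M ≅ ℤ^1 ⊕ ℤ/2 ⊕ ℤ/6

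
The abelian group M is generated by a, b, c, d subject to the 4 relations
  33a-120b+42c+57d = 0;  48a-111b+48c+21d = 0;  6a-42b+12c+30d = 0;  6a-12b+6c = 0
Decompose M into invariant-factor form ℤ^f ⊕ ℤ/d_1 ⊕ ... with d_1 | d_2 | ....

rank_ℚ(R)=4; free=4−4=0
SNF(R) diag = [3, 3, 6, 6] → torsion [3, 3, 6, 6]

Answer: M ≅ ℤ/3 ⊕ ℤ/3 ⊕ ℤ/6 ⊕ ℤ/6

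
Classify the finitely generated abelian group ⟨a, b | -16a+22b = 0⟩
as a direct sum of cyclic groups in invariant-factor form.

rank_ℚ(R)=1; free=2−1=1
SNF(R) diag = [2] → torsion [2]

Answer: M ≅ ℤ^1 ⊕ ℤ/2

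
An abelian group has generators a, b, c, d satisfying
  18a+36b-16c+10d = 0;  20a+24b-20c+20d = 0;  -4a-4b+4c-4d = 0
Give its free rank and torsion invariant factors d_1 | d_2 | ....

rank_ℚ(R)=3; free=4−3=1
SNF(R) diag = [2, 4, 4] → torsion [2, 4, 4]

Answer: M ≅ ℤ^1 ⊕ ℤ/2 ⊕ ℤ/4 ⊕ ℤ/4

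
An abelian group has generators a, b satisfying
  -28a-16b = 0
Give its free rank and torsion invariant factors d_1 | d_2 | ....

Answer: M ≅ ℤ^1 ⊕ ℤ/4

Derivation:
rank_ℚ(R)=1; free=2−1=1
SNF(R) diag = [4] → torsion [4]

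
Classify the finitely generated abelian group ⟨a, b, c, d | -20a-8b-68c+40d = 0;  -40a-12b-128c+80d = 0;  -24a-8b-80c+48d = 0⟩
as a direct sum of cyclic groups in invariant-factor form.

rank_ℚ(R)=3; free=4−3=1
SNF(R) diag = [4, 4, 8] → torsion [4, 4, 8]

Answer: M ≅ ℤ^1 ⊕ ℤ/4 ⊕ ℤ/4 ⊕ ℤ/8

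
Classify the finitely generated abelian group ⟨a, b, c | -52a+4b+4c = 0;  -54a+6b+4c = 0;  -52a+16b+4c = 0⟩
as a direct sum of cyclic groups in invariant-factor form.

Answer: M ≅ ℤ/2 ⊕ ℤ/4 ⊕ ℤ/12

Derivation:
rank_ℚ(R)=3; free=3−3=0
SNF(R) diag = [2, 4, 12] → torsion [2, 4, 12]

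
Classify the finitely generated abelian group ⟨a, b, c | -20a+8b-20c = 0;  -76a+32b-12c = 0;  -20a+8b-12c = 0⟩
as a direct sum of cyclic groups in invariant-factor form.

rank_ℚ(R)=3; free=3−3=0
SNF(R) diag = [4, 8, 8] → torsion [4, 8, 8]

Answer: M ≅ ℤ/4 ⊕ ℤ/8 ⊕ ℤ/8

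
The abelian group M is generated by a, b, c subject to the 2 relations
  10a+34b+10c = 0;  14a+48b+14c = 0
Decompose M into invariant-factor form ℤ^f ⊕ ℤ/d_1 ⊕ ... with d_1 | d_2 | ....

Answer: M ≅ ℤ^1 ⊕ ℤ/2 ⊕ ℤ/2

Derivation:
rank_ℚ(R)=2; free=3−2=1
SNF(R) diag = [2, 2] → torsion [2, 2]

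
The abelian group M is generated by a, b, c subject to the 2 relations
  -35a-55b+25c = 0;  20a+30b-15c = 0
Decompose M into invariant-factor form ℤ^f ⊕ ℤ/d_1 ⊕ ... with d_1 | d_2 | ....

Answer: M ≅ ℤ^1 ⊕ ℤ/5 ⊕ ℤ/5

Derivation:
rank_ℚ(R)=2; free=3−2=1
SNF(R) diag = [5, 5] → torsion [5, 5]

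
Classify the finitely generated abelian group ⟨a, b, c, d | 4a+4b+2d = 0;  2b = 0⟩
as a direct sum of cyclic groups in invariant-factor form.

rank_ℚ(R)=2; free=4−2=2
SNF(R) diag = [2, 2] → torsion [2, 2]

Answer: M ≅ ℤ^2 ⊕ ℤ/2 ⊕ ℤ/2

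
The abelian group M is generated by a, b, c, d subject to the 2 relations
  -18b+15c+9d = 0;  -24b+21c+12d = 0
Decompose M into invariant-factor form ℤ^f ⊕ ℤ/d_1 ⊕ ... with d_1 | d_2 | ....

Answer: M ≅ ℤ^2 ⊕ ℤ/3 ⊕ ℤ/3

Derivation:
rank_ℚ(R)=2; free=4−2=2
SNF(R) diag = [3, 3] → torsion [3, 3]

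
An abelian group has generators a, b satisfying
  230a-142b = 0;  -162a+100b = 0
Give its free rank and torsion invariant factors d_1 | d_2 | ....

rank_ℚ(R)=2; free=2−2=0
SNF(R) diag = [2, 2] → torsion [2, 2]

Answer: M ≅ ℤ/2 ⊕ ℤ/2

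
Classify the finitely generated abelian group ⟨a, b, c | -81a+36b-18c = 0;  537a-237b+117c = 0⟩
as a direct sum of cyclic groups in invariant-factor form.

rank_ℚ(R)=2; free=3−2=1
SNF(R) diag = [3, 9] → torsion [3, 9]

Answer: M ≅ ℤ^1 ⊕ ℤ/3 ⊕ ℤ/9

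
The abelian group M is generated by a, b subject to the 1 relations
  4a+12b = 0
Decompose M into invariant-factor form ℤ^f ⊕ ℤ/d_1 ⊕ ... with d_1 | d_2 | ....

rank_ℚ(R)=1; free=2−1=1
SNF(R) diag = [4] → torsion [4]

Answer: M ≅ ℤ^1 ⊕ ℤ/4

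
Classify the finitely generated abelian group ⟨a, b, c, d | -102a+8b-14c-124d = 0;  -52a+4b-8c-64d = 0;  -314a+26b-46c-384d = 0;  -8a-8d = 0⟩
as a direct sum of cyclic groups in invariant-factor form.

Answer: M ≅ ℤ/2 ⊕ ℤ/2 ⊕ ℤ/4 ⊕ ℤ/8

Derivation:
rank_ℚ(R)=4; free=4−4=0
SNF(R) diag = [2, 2, 4, 8] → torsion [2, 2, 4, 8]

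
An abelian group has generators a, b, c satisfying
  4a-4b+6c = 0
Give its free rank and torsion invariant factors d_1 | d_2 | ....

Answer: M ≅ ℤ^2 ⊕ ℤ/2

Derivation:
rank_ℚ(R)=1; free=3−1=2
SNF(R) diag = [2] → torsion [2]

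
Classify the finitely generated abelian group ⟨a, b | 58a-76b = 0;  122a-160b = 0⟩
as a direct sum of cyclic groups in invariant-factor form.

rank_ℚ(R)=2; free=2−2=0
SNF(R) diag = [2, 4] → torsion [2, 4]

Answer: M ≅ ℤ/2 ⊕ ℤ/4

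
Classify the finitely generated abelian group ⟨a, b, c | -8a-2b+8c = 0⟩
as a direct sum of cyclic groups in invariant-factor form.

rank_ℚ(R)=1; free=3−1=2
SNF(R) diag = [2] → torsion [2]

Answer: M ≅ ℤ^2 ⊕ ℤ/2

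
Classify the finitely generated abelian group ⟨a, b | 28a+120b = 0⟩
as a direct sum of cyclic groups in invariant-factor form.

Answer: M ≅ ℤ^1 ⊕ ℤ/4

Derivation:
rank_ℚ(R)=1; free=2−1=1
SNF(R) diag = [4] → torsion [4]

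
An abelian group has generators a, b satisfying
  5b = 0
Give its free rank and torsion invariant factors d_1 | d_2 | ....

rank_ℚ(R)=1; free=2−1=1
SNF(R) diag = [5] → torsion [5]

Answer: M ≅ ℤ^1 ⊕ ℤ/5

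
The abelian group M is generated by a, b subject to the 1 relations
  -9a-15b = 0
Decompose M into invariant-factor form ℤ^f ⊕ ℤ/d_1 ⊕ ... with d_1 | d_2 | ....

rank_ℚ(R)=1; free=2−1=1
SNF(R) diag = [3] → torsion [3]

Answer: M ≅ ℤ^1 ⊕ ℤ/3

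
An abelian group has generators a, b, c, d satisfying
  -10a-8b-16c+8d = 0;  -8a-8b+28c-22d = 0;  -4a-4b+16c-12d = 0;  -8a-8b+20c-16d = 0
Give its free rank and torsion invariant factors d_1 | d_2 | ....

Answer: M ≅ ℤ/2 ⊕ ℤ/2 ⊕ ℤ/4 ⊕ ℤ/4

Derivation:
rank_ℚ(R)=4; free=4−4=0
SNF(R) diag = [2, 2, 4, 4] → torsion [2, 2, 4, 4]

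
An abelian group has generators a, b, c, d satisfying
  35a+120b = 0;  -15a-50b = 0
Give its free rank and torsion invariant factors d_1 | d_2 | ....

Answer: M ≅ ℤ^2 ⊕ ℤ/5 ⊕ ℤ/10

Derivation:
rank_ℚ(R)=2; free=4−2=2
SNF(R) diag = [5, 10] → torsion [5, 10]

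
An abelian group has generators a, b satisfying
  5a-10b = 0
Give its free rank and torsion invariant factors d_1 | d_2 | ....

rank_ℚ(R)=1; free=2−1=1
SNF(R) diag = [5] → torsion [5]

Answer: M ≅ ℤ^1 ⊕ ℤ/5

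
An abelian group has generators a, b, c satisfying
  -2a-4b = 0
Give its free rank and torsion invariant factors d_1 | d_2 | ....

Answer: M ≅ ℤ^2 ⊕ ℤ/2

Derivation:
rank_ℚ(R)=1; free=3−1=2
SNF(R) diag = [2] → torsion [2]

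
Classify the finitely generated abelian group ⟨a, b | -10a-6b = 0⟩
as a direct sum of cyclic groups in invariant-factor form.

Answer: M ≅ ℤ^1 ⊕ ℤ/2

Derivation:
rank_ℚ(R)=1; free=2−1=1
SNF(R) diag = [2] → torsion [2]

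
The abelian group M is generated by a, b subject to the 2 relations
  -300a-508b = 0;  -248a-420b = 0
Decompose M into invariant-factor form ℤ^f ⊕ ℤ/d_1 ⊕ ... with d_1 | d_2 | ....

rank_ℚ(R)=2; free=2−2=0
SNF(R) diag = [4, 4] → torsion [4, 4]

Answer: M ≅ ℤ/4 ⊕ ℤ/4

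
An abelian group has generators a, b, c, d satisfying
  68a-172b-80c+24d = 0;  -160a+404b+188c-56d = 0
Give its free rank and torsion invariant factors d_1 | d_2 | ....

rank_ℚ(R)=2; free=4−2=2
SNF(R) diag = [4, 4] → torsion [4, 4]

Answer: M ≅ ℤ^2 ⊕ ℤ/4 ⊕ ℤ/4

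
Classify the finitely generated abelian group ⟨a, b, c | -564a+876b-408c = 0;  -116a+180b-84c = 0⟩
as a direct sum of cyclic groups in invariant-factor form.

Answer: M ≅ ℤ^1 ⊕ ℤ/4 ⊕ ℤ/12

Derivation:
rank_ℚ(R)=2; free=3−2=1
SNF(R) diag = [4, 12] → torsion [4, 12]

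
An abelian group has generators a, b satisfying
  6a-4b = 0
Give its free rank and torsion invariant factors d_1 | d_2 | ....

Answer: M ≅ ℤ^1 ⊕ ℤ/2

Derivation:
rank_ℚ(R)=1; free=2−1=1
SNF(R) diag = [2] → torsion [2]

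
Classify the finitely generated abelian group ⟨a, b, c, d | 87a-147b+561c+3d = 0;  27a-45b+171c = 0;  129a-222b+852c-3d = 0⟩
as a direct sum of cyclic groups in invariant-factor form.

Answer: M ≅ ℤ^1 ⊕ ℤ/3 ⊕ ℤ/9 ⊕ ℤ/27

Derivation:
rank_ℚ(R)=3; free=4−3=1
SNF(R) diag = [3, 9, 27] → torsion [3, 9, 27]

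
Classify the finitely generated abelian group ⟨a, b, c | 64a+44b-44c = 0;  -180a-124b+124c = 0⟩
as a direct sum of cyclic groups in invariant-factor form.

rank_ℚ(R)=2; free=3−2=1
SNF(R) diag = [4, 4] → torsion [4, 4]

Answer: M ≅ ℤ^1 ⊕ ℤ/4 ⊕ ℤ/4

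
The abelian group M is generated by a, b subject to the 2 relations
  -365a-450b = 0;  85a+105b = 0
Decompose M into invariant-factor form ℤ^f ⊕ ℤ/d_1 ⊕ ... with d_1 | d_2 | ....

rank_ℚ(R)=2; free=2−2=0
SNF(R) diag = [5, 15] → torsion [5, 15]

Answer: M ≅ ℤ/5 ⊕ ℤ/15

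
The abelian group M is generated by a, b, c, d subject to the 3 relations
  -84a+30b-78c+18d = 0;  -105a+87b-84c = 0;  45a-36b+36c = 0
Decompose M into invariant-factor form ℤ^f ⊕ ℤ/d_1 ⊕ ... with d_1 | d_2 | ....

Answer: M ≅ ℤ^1 ⊕ ℤ/3 ⊕ ℤ/9 ⊕ ℤ/18

Derivation:
rank_ℚ(R)=3; free=4−3=1
SNF(R) diag = [3, 9, 18] → torsion [3, 9, 18]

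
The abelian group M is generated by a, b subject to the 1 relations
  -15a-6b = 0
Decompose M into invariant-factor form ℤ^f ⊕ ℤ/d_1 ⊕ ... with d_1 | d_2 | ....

Answer: M ≅ ℤ^1 ⊕ ℤ/3

Derivation:
rank_ℚ(R)=1; free=2−1=1
SNF(R) diag = [3] → torsion [3]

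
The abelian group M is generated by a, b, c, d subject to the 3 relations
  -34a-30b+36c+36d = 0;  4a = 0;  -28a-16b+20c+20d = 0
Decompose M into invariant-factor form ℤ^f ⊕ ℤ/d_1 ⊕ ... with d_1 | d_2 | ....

Answer: M ≅ ℤ^1 ⊕ ℤ/2 ⊕ ℤ/4 ⊕ ℤ/12

Derivation:
rank_ℚ(R)=3; free=4−3=1
SNF(R) diag = [2, 4, 12] → torsion [2, 4, 12]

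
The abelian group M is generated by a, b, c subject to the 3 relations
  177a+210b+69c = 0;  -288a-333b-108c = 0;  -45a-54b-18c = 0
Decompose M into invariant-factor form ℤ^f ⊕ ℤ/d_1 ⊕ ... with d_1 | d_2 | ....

Answer: M ≅ ℤ/3 ⊕ ℤ/9 ⊕ ℤ/9

Derivation:
rank_ℚ(R)=3; free=3−3=0
SNF(R) diag = [3, 9, 9] → torsion [3, 9, 9]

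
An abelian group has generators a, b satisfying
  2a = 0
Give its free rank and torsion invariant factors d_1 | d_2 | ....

Answer: M ≅ ℤ^1 ⊕ ℤ/2

Derivation:
rank_ℚ(R)=1; free=2−1=1
SNF(R) diag = [2] → torsion [2]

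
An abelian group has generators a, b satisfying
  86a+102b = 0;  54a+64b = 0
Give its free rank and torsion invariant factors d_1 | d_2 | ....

Answer: M ≅ ℤ/2 ⊕ ℤ/2

Derivation:
rank_ℚ(R)=2; free=2−2=0
SNF(R) diag = [2, 2] → torsion [2, 2]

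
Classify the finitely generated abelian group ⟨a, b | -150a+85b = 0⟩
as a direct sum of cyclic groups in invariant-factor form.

rank_ℚ(R)=1; free=2−1=1
SNF(R) diag = [5] → torsion [5]

Answer: M ≅ ℤ^1 ⊕ ℤ/5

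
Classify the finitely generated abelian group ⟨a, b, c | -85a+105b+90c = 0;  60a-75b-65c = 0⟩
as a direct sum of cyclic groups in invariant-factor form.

Answer: M ≅ ℤ^1 ⊕ ℤ/5 ⊕ ℤ/5

Derivation:
rank_ℚ(R)=2; free=3−2=1
SNF(R) diag = [5, 5] → torsion [5, 5]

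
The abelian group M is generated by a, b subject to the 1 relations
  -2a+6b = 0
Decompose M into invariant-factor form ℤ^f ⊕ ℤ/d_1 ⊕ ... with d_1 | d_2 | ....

Answer: M ≅ ℤ^1 ⊕ ℤ/2

Derivation:
rank_ℚ(R)=1; free=2−1=1
SNF(R) diag = [2] → torsion [2]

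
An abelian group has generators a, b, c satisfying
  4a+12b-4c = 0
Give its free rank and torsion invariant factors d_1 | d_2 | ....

rank_ℚ(R)=1; free=3−1=2
SNF(R) diag = [4] → torsion [4]

Answer: M ≅ ℤ^2 ⊕ ℤ/4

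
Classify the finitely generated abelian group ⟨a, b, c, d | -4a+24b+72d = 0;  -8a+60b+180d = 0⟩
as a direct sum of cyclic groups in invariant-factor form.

Answer: M ≅ ℤ^2 ⊕ ℤ/4 ⊕ ℤ/12

Derivation:
rank_ℚ(R)=2; free=4−2=2
SNF(R) diag = [4, 12] → torsion [4, 12]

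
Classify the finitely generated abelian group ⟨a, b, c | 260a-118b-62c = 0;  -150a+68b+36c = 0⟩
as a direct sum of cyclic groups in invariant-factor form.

Answer: M ≅ ℤ^1 ⊕ ℤ/2 ⊕ ℤ/2

Derivation:
rank_ℚ(R)=2; free=3−2=1
SNF(R) diag = [2, 2] → torsion [2, 2]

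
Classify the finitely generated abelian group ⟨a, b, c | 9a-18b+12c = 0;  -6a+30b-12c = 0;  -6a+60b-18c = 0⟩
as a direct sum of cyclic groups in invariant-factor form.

Answer: M ≅ ℤ/3 ⊕ ℤ/6 ⊕ ℤ/6

Derivation:
rank_ℚ(R)=3; free=3−3=0
SNF(R) diag = [3, 6, 6] → torsion [3, 6, 6]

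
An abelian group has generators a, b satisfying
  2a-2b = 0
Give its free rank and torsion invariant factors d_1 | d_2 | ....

Answer: M ≅ ℤ^1 ⊕ ℤ/2

Derivation:
rank_ℚ(R)=1; free=2−1=1
SNF(R) diag = [2] → torsion [2]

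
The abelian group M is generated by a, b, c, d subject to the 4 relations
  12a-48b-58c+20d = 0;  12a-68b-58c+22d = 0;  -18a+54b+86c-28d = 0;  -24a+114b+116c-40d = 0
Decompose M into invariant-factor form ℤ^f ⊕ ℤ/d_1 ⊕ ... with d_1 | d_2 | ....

rank_ℚ(R)=4; free=4−4=0
SNF(R) diag = [2, 2, 6, 18] → torsion [2, 2, 6, 18]

Answer: M ≅ ℤ/2 ⊕ ℤ/2 ⊕ ℤ/6 ⊕ ℤ/18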